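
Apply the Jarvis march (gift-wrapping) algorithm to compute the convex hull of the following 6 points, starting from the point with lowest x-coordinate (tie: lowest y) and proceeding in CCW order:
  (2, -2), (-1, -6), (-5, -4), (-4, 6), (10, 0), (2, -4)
Hull (CCW) = [(-5, -4), (-1, -6), (10, 0), (-4, 6)]

Jarvis march: at each step, from the current hull vertex p, select the next vertex q as the point such that every other point lies strictly to the left of (or on) the directed line p → q. (Equivalently: for every other point r, the cross product (q − p) × (r − p) ≥ 0.)
Starting point (lowest x, tie lowest y): (-5, -4). Wrap until returning to start. Resulting hull: (-5, -4), (-1, -6), (10, 0), (-4, 6).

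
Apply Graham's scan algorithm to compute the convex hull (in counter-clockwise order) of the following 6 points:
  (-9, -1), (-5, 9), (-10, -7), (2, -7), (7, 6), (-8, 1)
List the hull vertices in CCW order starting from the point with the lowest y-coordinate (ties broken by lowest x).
Hull (CCW) = [(-10, -7), (2, -7), (7, 6), (-5, 9), (-9, -1)]

Graham scan procedure:
  1. Find the pivot p₀ = point with lowest y (tie → lowest x): (-10, -7).
  2. Sort the remaining points by polar angle around p₀.
  3. Walk through sorted points, maintaining a stack; pop the top while the last three entries make a non-left turn (cross product ≤ 0).
  4. Final stack is the convex hull in CCW order: (-10, -7), (2, -7), (7, 6), (-5, 9), (-9, -1).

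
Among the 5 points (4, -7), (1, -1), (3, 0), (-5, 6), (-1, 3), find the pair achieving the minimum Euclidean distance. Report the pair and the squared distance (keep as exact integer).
Pair = ((1, -1), (3, 0)); squared distance = 5

Compute all C(5, 2) = 10 pairwise squared distances (x_i − x_j)² + (y_i − y_j)². The minimum is 5, attained by the pair ((1, -1), (3, 0)).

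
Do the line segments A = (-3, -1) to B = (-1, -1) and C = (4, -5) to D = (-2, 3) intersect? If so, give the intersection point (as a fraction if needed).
No (intersection of containing lines falls outside at least one segment)

Parametrize and solve: t = 2, s = 1/2. At least one of these is outside [0, 1], so the segments do not intersect.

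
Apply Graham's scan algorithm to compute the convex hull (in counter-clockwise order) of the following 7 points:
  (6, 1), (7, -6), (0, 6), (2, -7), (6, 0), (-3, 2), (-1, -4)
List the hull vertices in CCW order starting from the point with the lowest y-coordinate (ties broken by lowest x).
Hull (CCW) = [(2, -7), (7, -6), (6, 1), (0, 6), (-3, 2), (-1, -4)]

Graham scan procedure:
  1. Find the pivot p₀ = point with lowest y (tie → lowest x): (2, -7).
  2. Sort the remaining points by polar angle around p₀.
  3. Walk through sorted points, maintaining a stack; pop the top while the last three entries make a non-left turn (cross product ≤ 0).
  4. Final stack is the convex hull in CCW order: (2, -7), (7, -6), (6, 1), (0, 6), (-3, 2), (-1, -4).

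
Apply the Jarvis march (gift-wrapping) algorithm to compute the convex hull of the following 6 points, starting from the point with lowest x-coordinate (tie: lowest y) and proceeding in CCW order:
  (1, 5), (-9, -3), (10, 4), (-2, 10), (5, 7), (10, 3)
Hull (CCW) = [(-9, -3), (10, 3), (10, 4), (5, 7), (-2, 10)]

Jarvis march: at each step, from the current hull vertex p, select the next vertex q as the point such that every other point lies strictly to the left of (or on) the directed line p → q. (Equivalently: for every other point r, the cross product (q − p) × (r − p) ≥ 0.)
Starting point (lowest x, tie lowest y): (-9, -3). Wrap until returning to start. Resulting hull: (-9, -3), (10, 3), (10, 4), (5, 7), (-2, 10).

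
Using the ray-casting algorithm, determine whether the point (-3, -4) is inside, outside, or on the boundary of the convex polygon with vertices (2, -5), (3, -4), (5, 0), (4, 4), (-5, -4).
The point (-3, -4) lies strictly inside the polygon

Cast a horizontal ray to the right from the query point and count how many polygon edges it crosses (each edge strictly once or zero times, handled with the usual half-open convention). 
Parity of crossings → odd ⇒ inside.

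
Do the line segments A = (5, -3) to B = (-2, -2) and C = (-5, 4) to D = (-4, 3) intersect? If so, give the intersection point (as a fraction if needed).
No (intersection of containing lines falls outside at least one segment)

Parametrize and solve: t = 1/2, s = 13/2. At least one of these is outside [0, 1], so the segments do not intersect.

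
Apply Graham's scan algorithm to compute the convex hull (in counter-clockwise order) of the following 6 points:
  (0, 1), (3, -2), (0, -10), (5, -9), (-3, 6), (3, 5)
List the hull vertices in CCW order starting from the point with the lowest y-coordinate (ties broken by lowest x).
Hull (CCW) = [(0, -10), (5, -9), (3, 5), (-3, 6)]

Graham scan procedure:
  1. Find the pivot p₀ = point with lowest y (tie → lowest x): (0, -10).
  2. Sort the remaining points by polar angle around p₀.
  3. Walk through sorted points, maintaining a stack; pop the top while the last three entries make a non-left turn (cross product ≤ 0).
  4. Final stack is the convex hull in CCW order: (0, -10), (5, -9), (3, 5), (-3, 6).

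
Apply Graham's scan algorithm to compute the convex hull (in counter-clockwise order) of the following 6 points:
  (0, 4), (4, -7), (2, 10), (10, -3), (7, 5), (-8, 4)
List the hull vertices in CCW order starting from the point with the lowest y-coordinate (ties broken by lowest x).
Hull (CCW) = [(4, -7), (10, -3), (7, 5), (2, 10), (-8, 4)]

Graham scan procedure:
  1. Find the pivot p₀ = point with lowest y (tie → lowest x): (4, -7).
  2. Sort the remaining points by polar angle around p₀.
  3. Walk through sorted points, maintaining a stack; pop the top while the last three entries make a non-left turn (cross product ≤ 0).
  4. Final stack is the convex hull in CCW order: (4, -7), (10, -3), (7, 5), (2, 10), (-8, 4).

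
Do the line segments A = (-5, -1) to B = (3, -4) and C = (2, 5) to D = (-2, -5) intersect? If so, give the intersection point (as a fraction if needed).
Yes; intersection at (-1, -5/2) (t = 1/2 on AB, s = 3/4 on CD)

Parametrize AB as A + t(B − A) = (-5 + 8 t, -1 + -3 t) and CD as C + s(D − C) = (2 + -4 s, 5 + -10 s). Solve the linear system for (t, s). Determinant = 92 ≠ 0, so a unique intersection of the containing lines exists. Solution: t = 1/2, s = 3/4 — both in [0, 1], so the segments cross. Intersection point: (-1, -5/2).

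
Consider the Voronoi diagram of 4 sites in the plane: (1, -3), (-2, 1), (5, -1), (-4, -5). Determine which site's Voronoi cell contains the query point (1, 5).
Nearest site = (-2, 1)

The Voronoi cell of site s contains exactly those query points closer to s than to any other site. Compute squared distances from q = (1, 5) to each site:
  (-2 − 1)² + (1 − 5)² = 25
  (5 − 1)² + (-1 − 5)² = 52
  (1 − 1)² + (-3 − 5)² = 64
  (-4 − 1)² + (-5 − 5)² = 125
Minimum is attained by (-2, 1), so q lies in its Voronoi cell.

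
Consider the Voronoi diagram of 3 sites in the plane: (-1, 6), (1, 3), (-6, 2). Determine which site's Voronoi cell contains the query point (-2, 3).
Nearest site = (1, 3)

The Voronoi cell of site s contains exactly those query points closer to s than to any other site. Compute squared distances from q = (-2, 3) to each site:
  (1 − -2)² + (3 − 3)² = 9
  (-1 − -2)² + (6 − 3)² = 10
  (-6 − -2)² + (2 − 3)² = 17
Minimum is attained by (1, 3), so q lies in its Voronoi cell.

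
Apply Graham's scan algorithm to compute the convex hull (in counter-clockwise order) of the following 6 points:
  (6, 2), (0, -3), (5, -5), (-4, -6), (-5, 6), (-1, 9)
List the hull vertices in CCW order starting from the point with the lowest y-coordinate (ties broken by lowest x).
Hull (CCW) = [(-4, -6), (5, -5), (6, 2), (-1, 9), (-5, 6)]

Graham scan procedure:
  1. Find the pivot p₀ = point with lowest y (tie → lowest x): (-4, -6).
  2. Sort the remaining points by polar angle around p₀.
  3. Walk through sorted points, maintaining a stack; pop the top while the last three entries make a non-left turn (cross product ≤ 0).
  4. Final stack is the convex hull in CCW order: (-4, -6), (5, -5), (6, 2), (-1, 9), (-5, 6).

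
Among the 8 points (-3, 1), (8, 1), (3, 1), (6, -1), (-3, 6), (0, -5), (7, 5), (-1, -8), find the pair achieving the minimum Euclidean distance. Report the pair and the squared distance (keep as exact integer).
Pair = ((8, 1), (6, -1)); squared distance = 8

Compute all C(8, 2) = 28 pairwise squared distances (x_i − x_j)² + (y_i − y_j)². The minimum is 8, attained by the pair ((8, 1), (6, -1)).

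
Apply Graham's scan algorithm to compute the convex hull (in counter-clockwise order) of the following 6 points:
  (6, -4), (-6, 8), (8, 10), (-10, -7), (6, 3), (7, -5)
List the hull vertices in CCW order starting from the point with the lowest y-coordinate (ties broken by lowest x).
Hull (CCW) = [(-10, -7), (7, -5), (8, 10), (-6, 8)]

Graham scan procedure:
  1. Find the pivot p₀ = point with lowest y (tie → lowest x): (-10, -7).
  2. Sort the remaining points by polar angle around p₀.
  3. Walk through sorted points, maintaining a stack; pop the top while the last three entries make a non-left turn (cross product ≤ 0).
  4. Final stack is the convex hull in CCW order: (-10, -7), (7, -5), (8, 10), (-6, 8).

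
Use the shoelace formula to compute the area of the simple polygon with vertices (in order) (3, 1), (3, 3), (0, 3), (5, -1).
Area = 4

Shoelace formula: Area = (1/2) |Σ_i (x_i · y_{i+1} − x_{i+1} · y_i)| (indices mod n). Compute each cross term:
  (3)(3) − (3)(1) = 6
  (3)(3) − (0)(3) = 9
  (0)(-1) − (5)(3) = -15
  (5)(1) − (3)(-1) = 8
Sum = 8, so (signed) Area = 8/2 = 4, |Area| = 4.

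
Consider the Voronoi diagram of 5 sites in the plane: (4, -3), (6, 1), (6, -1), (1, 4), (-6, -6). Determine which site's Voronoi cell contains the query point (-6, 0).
Nearest site = (-6, -6)

The Voronoi cell of site s contains exactly those query points closer to s than to any other site. Compute squared distances from q = (-6, 0) to each site:
  (-6 − -6)² + (-6 − 0)² = 36
  (1 − -6)² + (4 − 0)² = 65
  (4 − -6)² + (-3 − 0)² = 109
  (6 − -6)² + (-1 − 0)² = 145
  (6 − -6)² + (1 − 0)² = 145
Minimum is attained by (-6, -6), so q lies in its Voronoi cell.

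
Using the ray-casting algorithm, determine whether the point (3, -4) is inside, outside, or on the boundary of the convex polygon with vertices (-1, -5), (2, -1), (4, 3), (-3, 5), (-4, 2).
The point (3, -4) lies strictly outside the polygon

Cast a horizontal ray to the right from the query point and count how many polygon edges it crosses (each edge strictly once or zero times, handled with the usual half-open convention). 
Parity of crossings → even ⇒ outside.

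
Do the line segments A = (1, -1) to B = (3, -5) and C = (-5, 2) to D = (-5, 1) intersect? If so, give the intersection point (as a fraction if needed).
No (intersection of containing lines falls outside at least one segment)

Parametrize and solve: t = -3, s = -9. At least one of these is outside [0, 1], so the segments do not intersect.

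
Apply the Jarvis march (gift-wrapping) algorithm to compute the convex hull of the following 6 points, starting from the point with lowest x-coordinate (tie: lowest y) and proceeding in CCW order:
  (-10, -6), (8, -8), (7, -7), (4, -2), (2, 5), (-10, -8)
Hull (CCW) = [(-10, -8), (8, -8), (2, 5), (-10, -6)]

Jarvis march: at each step, from the current hull vertex p, select the next vertex q as the point such that every other point lies strictly to the left of (or on) the directed line p → q. (Equivalently: for every other point r, the cross product (q − p) × (r − p) ≥ 0.)
Starting point (lowest x, tie lowest y): (-10, -8). Wrap until returning to start. Resulting hull: (-10, -8), (8, -8), (2, 5), (-10, -6).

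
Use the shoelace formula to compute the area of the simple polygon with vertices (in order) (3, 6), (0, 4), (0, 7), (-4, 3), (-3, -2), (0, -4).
Area = 81/2

Shoelace formula: Area = (1/2) |Σ_i (x_i · y_{i+1} − x_{i+1} · y_i)| (indices mod n). Compute each cross term:
  (3)(4) − (0)(6) = 12
  (0)(7) − (0)(4) = 0
  (0)(3) − (-4)(7) = 28
  (-4)(-2) − (-3)(3) = 17
  (-3)(-4) − (0)(-2) = 12
  (0)(6) − (3)(-4) = 12
Sum = 81, so (signed) Area = 81/2 = 81/2, |Area| = 81/2.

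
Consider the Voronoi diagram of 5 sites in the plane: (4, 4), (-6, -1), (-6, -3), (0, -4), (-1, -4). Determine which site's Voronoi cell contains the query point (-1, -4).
Nearest site = (-1, -4)

The Voronoi cell of site s contains exactly those query points closer to s than to any other site. Compute squared distances from q = (-1, -4) to each site:
  (-1 − -1)² + (-4 − -4)² = 0
  (0 − -1)² + (-4 − -4)² = 1
  (-6 − -1)² + (-3 − -4)² = 26
  (-6 − -1)² + (-1 − -4)² = 34
  (4 − -1)² + (4 − -4)² = 89
Minimum is attained by (-1, -4), so q lies in its Voronoi cell.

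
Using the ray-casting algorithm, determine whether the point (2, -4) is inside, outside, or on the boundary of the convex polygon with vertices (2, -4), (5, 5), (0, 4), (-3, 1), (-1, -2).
The point (2, -4) lies on the polygon boundary

Boundary check: the query satisfies the collinearity and bounding-box conditions for some polygon edge, so it lies exactly on the boundary.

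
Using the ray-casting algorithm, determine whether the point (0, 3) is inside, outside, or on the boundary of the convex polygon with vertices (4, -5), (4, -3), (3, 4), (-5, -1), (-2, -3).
The point (0, 3) lies strictly outside the polygon

Cast a horizontal ray to the right from the query point and count how many polygon edges it crosses (each edge strictly once or zero times, handled with the usual half-open convention). 
Parity of crossings → even ⇒ outside.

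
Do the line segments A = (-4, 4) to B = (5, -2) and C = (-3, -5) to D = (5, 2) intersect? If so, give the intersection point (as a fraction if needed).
Yes; intersection at (89/37, -10/37) (t = 79/111 on AB, s = 25/37 on CD)

Parametrize AB as A + t(B − A) = (-4 + 9 t, 4 + -6 t) and CD as C + s(D − C) = (-3 + 8 s, -5 + 7 s). Solve the linear system for (t, s). Determinant = -111 ≠ 0, so a unique intersection of the containing lines exists. Solution: t = 79/111, s = 25/37 — both in [0, 1], so the segments cross. Intersection point: (89/37, -10/37).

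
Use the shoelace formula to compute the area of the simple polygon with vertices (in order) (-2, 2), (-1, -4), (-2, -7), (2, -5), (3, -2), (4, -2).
Area = 25

Shoelace formula: Area = (1/2) |Σ_i (x_i · y_{i+1} − x_{i+1} · y_i)| (indices mod n). Compute each cross term:
  (-2)(-4) − (-1)(2) = 10
  (-1)(-7) − (-2)(-4) = -1
  (-2)(-5) − (2)(-7) = 24
  (2)(-2) − (3)(-5) = 11
  (3)(-2) − (4)(-2) = 2
  (4)(2) − (-2)(-2) = 4
Sum = 50, so (signed) Area = 50/2 = 25, |Area| = 25.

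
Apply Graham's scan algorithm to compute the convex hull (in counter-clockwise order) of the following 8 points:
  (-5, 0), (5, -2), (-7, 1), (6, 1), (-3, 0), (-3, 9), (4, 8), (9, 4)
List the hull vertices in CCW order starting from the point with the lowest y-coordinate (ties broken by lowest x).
Hull (CCW) = [(5, -2), (9, 4), (4, 8), (-3, 9), (-7, 1), (-5, 0)]

Graham scan procedure:
  1. Find the pivot p₀ = point with lowest y (tie → lowest x): (5, -2).
  2. Sort the remaining points by polar angle around p₀.
  3. Walk through sorted points, maintaining a stack; pop the top while the last three entries make a non-left turn (cross product ≤ 0).
  4. Final stack is the convex hull in CCW order: (5, -2), (9, 4), (4, 8), (-3, 9), (-7, 1), (-5, 0).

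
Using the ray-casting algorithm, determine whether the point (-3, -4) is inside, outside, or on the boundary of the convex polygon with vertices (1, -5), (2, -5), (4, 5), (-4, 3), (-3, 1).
The point (-3, -4) lies strictly outside the polygon

Cast a horizontal ray to the right from the query point and count how many polygon edges it crosses (each edge strictly once or zero times, handled with the usual half-open convention). 
Parity of crossings → even ⇒ outside.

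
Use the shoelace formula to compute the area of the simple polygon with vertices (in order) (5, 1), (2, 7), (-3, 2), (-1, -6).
Area = 107/2

Shoelace formula: Area = (1/2) |Σ_i (x_i · y_{i+1} − x_{i+1} · y_i)| (indices mod n). Compute each cross term:
  (5)(7) − (2)(1) = 33
  (2)(2) − (-3)(7) = 25
  (-3)(-6) − (-1)(2) = 20
  (-1)(1) − (5)(-6) = 29
Sum = 107, so (signed) Area = 107/2 = 107/2, |Area| = 107/2.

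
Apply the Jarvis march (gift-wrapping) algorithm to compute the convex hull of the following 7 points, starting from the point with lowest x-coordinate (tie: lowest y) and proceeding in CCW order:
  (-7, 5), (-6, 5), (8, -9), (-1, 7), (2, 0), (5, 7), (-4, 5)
Hull (CCW) = [(-7, 5), (8, -9), (5, 7), (-1, 7)]

Jarvis march: at each step, from the current hull vertex p, select the next vertex q as the point such that every other point lies strictly to the left of (or on) the directed line p → q. (Equivalently: for every other point r, the cross product (q − p) × (r − p) ≥ 0.)
Starting point (lowest x, tie lowest y): (-7, 5). Wrap until returning to start. Resulting hull: (-7, 5), (8, -9), (5, 7), (-1, 7).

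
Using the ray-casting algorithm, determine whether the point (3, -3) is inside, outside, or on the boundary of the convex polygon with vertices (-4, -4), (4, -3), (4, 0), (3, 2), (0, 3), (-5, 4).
The point (3, -3) lies strictly inside the polygon

Cast a horizontal ray to the right from the query point and count how many polygon edges it crosses (each edge strictly once or zero times, handled with the usual half-open convention). 
Parity of crossings → odd ⇒ inside.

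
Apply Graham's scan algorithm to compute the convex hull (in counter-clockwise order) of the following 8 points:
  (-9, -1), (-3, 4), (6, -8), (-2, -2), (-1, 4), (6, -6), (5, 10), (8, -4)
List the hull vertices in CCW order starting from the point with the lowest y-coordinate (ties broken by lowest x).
Hull (CCW) = [(6, -8), (8, -4), (5, 10), (-3, 4), (-9, -1)]

Graham scan procedure:
  1. Find the pivot p₀ = point with lowest y (tie → lowest x): (6, -8).
  2. Sort the remaining points by polar angle around p₀.
  3. Walk through sorted points, maintaining a stack; pop the top while the last three entries make a non-left turn (cross product ≤ 0).
  4. Final stack is the convex hull in CCW order: (6, -8), (8, -4), (5, 10), (-3, 4), (-9, -1).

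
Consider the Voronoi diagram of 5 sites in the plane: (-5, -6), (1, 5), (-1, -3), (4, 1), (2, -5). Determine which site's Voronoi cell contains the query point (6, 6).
Nearest site = (1, 5)

The Voronoi cell of site s contains exactly those query points closer to s than to any other site. Compute squared distances from q = (6, 6) to each site:
  (1 − 6)² + (5 − 6)² = 26
  (4 − 6)² + (1 − 6)² = 29
  (-1 − 6)² + (-3 − 6)² = 130
  (2 − 6)² + (-5 − 6)² = 137
  (-5 − 6)² + (-6 − 6)² = 265
Minimum is attained by (1, 5), so q lies in its Voronoi cell.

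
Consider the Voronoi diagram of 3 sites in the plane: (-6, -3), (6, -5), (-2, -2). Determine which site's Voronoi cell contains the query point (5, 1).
Nearest site = (6, -5)

The Voronoi cell of site s contains exactly those query points closer to s than to any other site. Compute squared distances from q = (5, 1) to each site:
  (6 − 5)² + (-5 − 1)² = 37
  (-2 − 5)² + (-2 − 1)² = 58
  (-6 − 5)² + (-3 − 1)² = 137
Minimum is attained by (6, -5), so q lies in its Voronoi cell.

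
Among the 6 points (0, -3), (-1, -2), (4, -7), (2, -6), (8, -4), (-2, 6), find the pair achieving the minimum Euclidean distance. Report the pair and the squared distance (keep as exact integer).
Pair = ((0, -3), (-1, -2)); squared distance = 2

Compute all C(6, 2) = 15 pairwise squared distances (x_i − x_j)² + (y_i − y_j)². The minimum is 2, attained by the pair ((0, -3), (-1, -2)).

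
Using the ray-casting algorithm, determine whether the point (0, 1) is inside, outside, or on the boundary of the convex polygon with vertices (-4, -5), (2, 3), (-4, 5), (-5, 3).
The point (0, 1) lies strictly inside the polygon

Cast a horizontal ray to the right from the query point and count how many polygon edges it crosses (each edge strictly once or zero times, handled with the usual half-open convention). 
Parity of crossings → odd ⇒ inside.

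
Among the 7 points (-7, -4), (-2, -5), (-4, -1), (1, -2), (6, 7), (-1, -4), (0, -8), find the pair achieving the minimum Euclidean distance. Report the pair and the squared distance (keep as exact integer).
Pair = ((-2, -5), (-1, -4)); squared distance = 2

Compute all C(7, 2) = 21 pairwise squared distances (x_i − x_j)² + (y_i − y_j)². The minimum is 2, attained by the pair ((-2, -5), (-1, -4)).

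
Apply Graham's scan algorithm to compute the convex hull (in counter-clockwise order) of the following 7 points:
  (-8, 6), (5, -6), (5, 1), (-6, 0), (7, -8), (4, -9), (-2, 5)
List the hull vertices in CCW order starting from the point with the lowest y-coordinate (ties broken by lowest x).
Hull (CCW) = [(4, -9), (7, -8), (5, 1), (-2, 5), (-8, 6), (-6, 0)]

Graham scan procedure:
  1. Find the pivot p₀ = point with lowest y (tie → lowest x): (4, -9).
  2. Sort the remaining points by polar angle around p₀.
  3. Walk through sorted points, maintaining a stack; pop the top while the last three entries make a non-left turn (cross product ≤ 0).
  4. Final stack is the convex hull in CCW order: (4, -9), (7, -8), (5, 1), (-2, 5), (-8, 6), (-6, 0).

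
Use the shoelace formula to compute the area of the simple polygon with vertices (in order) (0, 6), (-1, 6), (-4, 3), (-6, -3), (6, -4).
Area = 135/2

Shoelace formula: Area = (1/2) |Σ_i (x_i · y_{i+1} − x_{i+1} · y_i)| (indices mod n). Compute each cross term:
  (0)(6) − (-1)(6) = 6
  (-1)(3) − (-4)(6) = 21
  (-4)(-3) − (-6)(3) = 30
  (-6)(-4) − (6)(-3) = 42
  (6)(6) − (0)(-4) = 36
Sum = 135, so (signed) Area = 135/2 = 135/2, |Area| = 135/2.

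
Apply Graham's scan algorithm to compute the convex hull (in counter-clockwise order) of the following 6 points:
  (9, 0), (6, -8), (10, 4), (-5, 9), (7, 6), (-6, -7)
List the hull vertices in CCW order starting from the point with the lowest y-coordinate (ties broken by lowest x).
Hull (CCW) = [(6, -8), (9, 0), (10, 4), (7, 6), (-5, 9), (-6, -7)]

Graham scan procedure:
  1. Find the pivot p₀ = point with lowest y (tie → lowest x): (6, -8).
  2. Sort the remaining points by polar angle around p₀.
  3. Walk through sorted points, maintaining a stack; pop the top while the last three entries make a non-left turn (cross product ≤ 0).
  4. Final stack is the convex hull in CCW order: (6, -8), (9, 0), (10, 4), (7, 6), (-5, 9), (-6, -7).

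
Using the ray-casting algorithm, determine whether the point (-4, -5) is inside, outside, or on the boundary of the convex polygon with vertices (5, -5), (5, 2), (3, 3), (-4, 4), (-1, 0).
The point (-4, -5) lies strictly outside the polygon

Cast a horizontal ray to the right from the query point and count how many polygon edges it crosses (each edge strictly once or zero times, handled with the usual half-open convention). 
Parity of crossings → even ⇒ outside.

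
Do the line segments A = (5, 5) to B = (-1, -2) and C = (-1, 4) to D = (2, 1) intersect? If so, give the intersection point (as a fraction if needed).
Yes; intersection at (23/13, 16/13) (t = 7/13 on AB, s = 12/13 on CD)

Parametrize AB as A + t(B − A) = (5 + -6 t, 5 + -7 t) and CD as C + s(D − C) = (-1 + 3 s, 4 + -3 s). Solve the linear system for (t, s). Determinant = -39 ≠ 0, so a unique intersection of the containing lines exists. Solution: t = 7/13, s = 12/13 — both in [0, 1], so the segments cross. Intersection point: (23/13, 16/13).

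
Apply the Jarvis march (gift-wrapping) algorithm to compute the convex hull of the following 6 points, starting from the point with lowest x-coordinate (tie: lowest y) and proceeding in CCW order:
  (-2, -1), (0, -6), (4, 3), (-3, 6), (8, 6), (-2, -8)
Hull (CCW) = [(-3, 6), (-2, -8), (0, -6), (8, 6)]

Jarvis march: at each step, from the current hull vertex p, select the next vertex q as the point such that every other point lies strictly to the left of (or on) the directed line p → q. (Equivalently: for every other point r, the cross product (q − p) × (r − p) ≥ 0.)
Starting point (lowest x, tie lowest y): (-3, 6). Wrap until returning to start. Resulting hull: (-3, 6), (-2, -8), (0, -6), (8, 6).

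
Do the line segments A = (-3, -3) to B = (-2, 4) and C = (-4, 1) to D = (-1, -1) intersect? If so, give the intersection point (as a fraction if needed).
Yes; intersection at (-59/23, 1/23) (t = 10/23 on AB, s = 11/23 on CD)

Parametrize AB as A + t(B − A) = (-3 + 1 t, -3 + 7 t) and CD as C + s(D − C) = (-4 + 3 s, 1 + -2 s). Solve the linear system for (t, s). Determinant = 23 ≠ 0, so a unique intersection of the containing lines exists. Solution: t = 10/23, s = 11/23 — both in [0, 1], so the segments cross. Intersection point: (-59/23, 1/23).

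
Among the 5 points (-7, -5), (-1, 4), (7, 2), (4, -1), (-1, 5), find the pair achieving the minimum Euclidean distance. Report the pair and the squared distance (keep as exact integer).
Pair = ((-1, 4), (-1, 5)); squared distance = 1

Compute all C(5, 2) = 10 pairwise squared distances (x_i − x_j)² + (y_i − y_j)². The minimum is 1, attained by the pair ((-1, 4), (-1, 5)).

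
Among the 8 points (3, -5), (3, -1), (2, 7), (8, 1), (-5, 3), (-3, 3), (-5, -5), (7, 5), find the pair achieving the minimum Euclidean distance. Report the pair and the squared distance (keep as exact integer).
Pair = ((-5, 3), (-3, 3)); squared distance = 4

Compute all C(8, 2) = 28 pairwise squared distances (x_i − x_j)² + (y_i − y_j)². The minimum is 4, attained by the pair ((-5, 3), (-3, 3)).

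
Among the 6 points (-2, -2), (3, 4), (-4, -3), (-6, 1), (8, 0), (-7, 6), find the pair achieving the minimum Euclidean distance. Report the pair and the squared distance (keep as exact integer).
Pair = ((-2, -2), (-4, -3)); squared distance = 5

Compute all C(6, 2) = 15 pairwise squared distances (x_i − x_j)² + (y_i − y_j)². The minimum is 5, attained by the pair ((-2, -2), (-4, -3)).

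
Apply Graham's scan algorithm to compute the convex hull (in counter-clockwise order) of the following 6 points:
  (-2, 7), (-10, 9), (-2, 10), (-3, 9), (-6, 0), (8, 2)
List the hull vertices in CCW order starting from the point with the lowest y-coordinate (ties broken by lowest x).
Hull (CCW) = [(-6, 0), (8, 2), (-2, 10), (-10, 9)]

Graham scan procedure:
  1. Find the pivot p₀ = point with lowest y (tie → lowest x): (-6, 0).
  2. Sort the remaining points by polar angle around p₀.
  3. Walk through sorted points, maintaining a stack; pop the top while the last three entries make a non-left turn (cross product ≤ 0).
  4. Final stack is the convex hull in CCW order: (-6, 0), (8, 2), (-2, 10), (-10, 9).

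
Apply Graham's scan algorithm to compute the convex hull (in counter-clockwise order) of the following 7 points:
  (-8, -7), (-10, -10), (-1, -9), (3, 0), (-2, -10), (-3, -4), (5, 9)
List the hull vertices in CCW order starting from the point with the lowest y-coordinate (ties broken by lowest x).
Hull (CCW) = [(-10, -10), (-2, -10), (-1, -9), (3, 0), (5, 9), (-8, -7)]

Graham scan procedure:
  1. Find the pivot p₀ = point with lowest y (tie → lowest x): (-10, -10).
  2. Sort the remaining points by polar angle around p₀.
  3. Walk through sorted points, maintaining a stack; pop the top while the last three entries make a non-left turn (cross product ≤ 0).
  4. Final stack is the convex hull in CCW order: (-10, -10), (-2, -10), (-1, -9), (3, 0), (5, 9), (-8, -7).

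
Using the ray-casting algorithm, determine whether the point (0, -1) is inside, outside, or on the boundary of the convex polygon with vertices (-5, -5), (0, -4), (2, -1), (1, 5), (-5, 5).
The point (0, -1) lies strictly inside the polygon

Cast a horizontal ray to the right from the query point and count how many polygon edges it crosses (each edge strictly once or zero times, handled with the usual half-open convention). 
Parity of crossings → odd ⇒ inside.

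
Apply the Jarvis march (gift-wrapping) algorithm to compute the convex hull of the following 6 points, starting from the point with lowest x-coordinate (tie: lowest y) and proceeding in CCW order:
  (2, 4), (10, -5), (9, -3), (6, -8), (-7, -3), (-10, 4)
Hull (CCW) = [(-10, 4), (-7, -3), (6, -8), (10, -5), (9, -3), (2, 4)]

Jarvis march: at each step, from the current hull vertex p, select the next vertex q as the point such that every other point lies strictly to the left of (or on) the directed line p → q. (Equivalently: for every other point r, the cross product (q − p) × (r − p) ≥ 0.)
Starting point (lowest x, tie lowest y): (-10, 4). Wrap until returning to start. Resulting hull: (-10, 4), (-7, -3), (6, -8), (10, -5), (9, -3), (2, 4).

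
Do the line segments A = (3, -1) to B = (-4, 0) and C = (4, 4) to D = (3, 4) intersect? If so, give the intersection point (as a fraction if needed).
No (intersection of containing lines falls outside at least one segment)

Parametrize and solve: t = 5, s = 36. At least one of these is outside [0, 1], so the segments do not intersect.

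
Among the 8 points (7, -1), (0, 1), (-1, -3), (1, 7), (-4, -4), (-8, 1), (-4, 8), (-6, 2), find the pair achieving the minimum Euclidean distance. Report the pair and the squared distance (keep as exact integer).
Pair = ((-8, 1), (-6, 2)); squared distance = 5

Compute all C(8, 2) = 28 pairwise squared distances (x_i − x_j)² + (y_i − y_j)². The minimum is 5, attained by the pair ((-8, 1), (-6, 2)).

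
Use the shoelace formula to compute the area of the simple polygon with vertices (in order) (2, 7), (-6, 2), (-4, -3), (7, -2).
Area = 77

Shoelace formula: Area = (1/2) |Σ_i (x_i · y_{i+1} − x_{i+1} · y_i)| (indices mod n). Compute each cross term:
  (2)(2) − (-6)(7) = 46
  (-6)(-3) − (-4)(2) = 26
  (-4)(-2) − (7)(-3) = 29
  (7)(7) − (2)(-2) = 53
Sum = 154, so (signed) Area = 154/2 = 77, |Area| = 77.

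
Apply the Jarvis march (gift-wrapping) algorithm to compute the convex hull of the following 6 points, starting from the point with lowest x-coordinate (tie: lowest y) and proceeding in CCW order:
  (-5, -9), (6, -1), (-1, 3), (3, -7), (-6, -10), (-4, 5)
Hull (CCW) = [(-6, -10), (3, -7), (6, -1), (-4, 5)]

Jarvis march: at each step, from the current hull vertex p, select the next vertex q as the point such that every other point lies strictly to the left of (or on) the directed line p → q. (Equivalently: for every other point r, the cross product (q − p) × (r − p) ≥ 0.)
Starting point (lowest x, tie lowest y): (-6, -10). Wrap until returning to start. Resulting hull: (-6, -10), (3, -7), (6, -1), (-4, 5).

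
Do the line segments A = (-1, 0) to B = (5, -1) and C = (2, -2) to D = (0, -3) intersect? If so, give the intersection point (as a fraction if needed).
No (intersection of containing lines falls outside at least one segment)

Parametrize and solve: t = 7/8, s = -9/8. At least one of these is outside [0, 1], so the segments do not intersect.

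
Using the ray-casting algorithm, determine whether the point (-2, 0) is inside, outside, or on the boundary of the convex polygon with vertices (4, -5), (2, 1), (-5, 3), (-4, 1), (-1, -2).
The point (-2, 0) lies strictly inside the polygon

Cast a horizontal ray to the right from the query point and count how many polygon edges it crosses (each edge strictly once or zero times, handled with the usual half-open convention). 
Parity of crossings → odd ⇒ inside.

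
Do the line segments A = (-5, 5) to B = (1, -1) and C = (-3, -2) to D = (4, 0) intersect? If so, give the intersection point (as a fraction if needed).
Yes; intersection at (8/9, -8/9) (t = 53/54 on AB, s = 5/9 on CD)

Parametrize AB as A + t(B − A) = (-5 + 6 t, 5 + -6 t) and CD as C + s(D − C) = (-3 + 7 s, -2 + 2 s). Solve the linear system for (t, s). Determinant = -54 ≠ 0, so a unique intersection of the containing lines exists. Solution: t = 53/54, s = 5/9 — both in [0, 1], so the segments cross. Intersection point: (8/9, -8/9).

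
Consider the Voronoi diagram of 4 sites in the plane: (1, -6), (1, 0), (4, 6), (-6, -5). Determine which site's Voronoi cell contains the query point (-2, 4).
Nearest site = (1, 0)

The Voronoi cell of site s contains exactly those query points closer to s than to any other site. Compute squared distances from q = (-2, 4) to each site:
  (1 − -2)² + (0 − 4)² = 25
  (4 − -2)² + (6 − 4)² = 40
  (-6 − -2)² + (-5 − 4)² = 97
  (1 − -2)² + (-6 − 4)² = 109
Minimum is attained by (1, 0), so q lies in its Voronoi cell.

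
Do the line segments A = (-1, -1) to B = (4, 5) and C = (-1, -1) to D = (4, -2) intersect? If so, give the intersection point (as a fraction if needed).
Yes; intersection at (-1, -1) (t = 0 on AB, s = 0 on CD)

Parametrize AB as A + t(B − A) = (-1 + 5 t, -1 + 6 t) and CD as C + s(D − C) = (-1 + 5 s, -1 + -1 s). Solve the linear system for (t, s). Determinant = 35 ≠ 0, so a unique intersection of the containing lines exists. Solution: t = 0, s = 0 — both in [0, 1], so the segments cross. Intersection point: (-1, -1).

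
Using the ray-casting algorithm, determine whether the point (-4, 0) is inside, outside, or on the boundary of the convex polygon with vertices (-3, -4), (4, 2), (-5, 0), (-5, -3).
The point (-4, 0) lies strictly inside the polygon

Cast a horizontal ray to the right from the query point and count how many polygon edges it crosses (each edge strictly once or zero times, handled with the usual half-open convention). 
Parity of crossings → odd ⇒ inside.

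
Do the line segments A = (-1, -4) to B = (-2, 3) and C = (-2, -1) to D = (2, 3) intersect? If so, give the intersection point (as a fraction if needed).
Yes; intersection at (-3/2, -1/2) (t = 1/2 on AB, s = 1/8 on CD)

Parametrize AB as A + t(B − A) = (-1 + -1 t, -4 + 7 t) and CD as C + s(D − C) = (-2 + 4 s, -1 + 4 s). Solve the linear system for (t, s). Determinant = 32 ≠ 0, so a unique intersection of the containing lines exists. Solution: t = 1/2, s = 1/8 — both in [0, 1], so the segments cross. Intersection point: (-3/2, -1/2).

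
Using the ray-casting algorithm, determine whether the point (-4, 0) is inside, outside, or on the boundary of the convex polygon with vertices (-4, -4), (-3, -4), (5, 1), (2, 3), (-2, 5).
The point (-4, 0) lies strictly outside the polygon

Cast a horizontal ray to the right from the query point and count how many polygon edges it crosses (each edge strictly once or zero times, handled with the usual half-open convention). 
Parity of crossings → even ⇒ outside.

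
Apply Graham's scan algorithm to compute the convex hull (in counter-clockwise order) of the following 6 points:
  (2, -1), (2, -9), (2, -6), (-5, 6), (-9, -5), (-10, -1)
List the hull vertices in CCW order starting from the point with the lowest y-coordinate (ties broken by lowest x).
Hull (CCW) = [(2, -9), (2, -1), (-5, 6), (-10, -1), (-9, -5)]

Graham scan procedure:
  1. Find the pivot p₀ = point with lowest y (tie → lowest x): (2, -9).
  2. Sort the remaining points by polar angle around p₀.
  3. Walk through sorted points, maintaining a stack; pop the top while the last three entries make a non-left turn (cross product ≤ 0).
  4. Final stack is the convex hull in CCW order: (2, -9), (2, -1), (-5, 6), (-10, -1), (-9, -5).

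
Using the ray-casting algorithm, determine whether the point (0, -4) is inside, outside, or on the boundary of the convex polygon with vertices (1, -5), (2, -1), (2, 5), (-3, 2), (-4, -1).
The point (0, -4) lies strictly inside the polygon

Cast a horizontal ray to the right from the query point and count how many polygon edges it crosses (each edge strictly once or zero times, handled with the usual half-open convention). 
Parity of crossings → odd ⇒ inside.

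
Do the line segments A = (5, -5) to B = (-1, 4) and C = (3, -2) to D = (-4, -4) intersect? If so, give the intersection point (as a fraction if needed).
Yes; intersection at (3, -2) (t = 1/3 on AB, s = 0 on CD)

Parametrize AB as A + t(B − A) = (5 + -6 t, -5 + 9 t) and CD as C + s(D − C) = (3 + -7 s, -2 + -2 s). Solve the linear system for (t, s). Determinant = -75 ≠ 0, so a unique intersection of the containing lines exists. Solution: t = 1/3, s = 0 — both in [0, 1], so the segments cross. Intersection point: (3, -2).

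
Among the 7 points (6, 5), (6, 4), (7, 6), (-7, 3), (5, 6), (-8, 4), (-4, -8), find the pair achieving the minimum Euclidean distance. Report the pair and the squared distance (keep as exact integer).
Pair = ((6, 5), (6, 4)); squared distance = 1

Compute all C(7, 2) = 21 pairwise squared distances (x_i − x_j)² + (y_i − y_j)². The minimum is 1, attained by the pair ((6, 5), (6, 4)).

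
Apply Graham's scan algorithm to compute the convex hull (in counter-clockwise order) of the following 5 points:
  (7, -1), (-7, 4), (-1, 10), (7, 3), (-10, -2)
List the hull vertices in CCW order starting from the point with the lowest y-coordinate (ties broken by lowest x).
Hull (CCW) = [(-10, -2), (7, -1), (7, 3), (-1, 10), (-7, 4)]

Graham scan procedure:
  1. Find the pivot p₀ = point with lowest y (tie → lowest x): (-10, -2).
  2. Sort the remaining points by polar angle around p₀.
  3. Walk through sorted points, maintaining a stack; pop the top while the last three entries make a non-left turn (cross product ≤ 0).
  4. Final stack is the convex hull in CCW order: (-10, -2), (7, -1), (7, 3), (-1, 10), (-7, 4).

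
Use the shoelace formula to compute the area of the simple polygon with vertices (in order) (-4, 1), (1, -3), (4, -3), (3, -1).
Area = 12

Shoelace formula: Area = (1/2) |Σ_i (x_i · y_{i+1} − x_{i+1} · y_i)| (indices mod n). Compute each cross term:
  (-4)(-3) − (1)(1) = 11
  (1)(-3) − (4)(-3) = 9
  (4)(-1) − (3)(-3) = 5
  (3)(1) − (-4)(-1) = -1
Sum = 24, so (signed) Area = 24/2 = 12, |Area| = 12.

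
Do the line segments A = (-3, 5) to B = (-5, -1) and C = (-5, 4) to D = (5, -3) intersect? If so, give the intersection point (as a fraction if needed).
Yes; intersection at (-135/37, 113/37) (t = 12/37 on AB, s = 5/37 on CD)

Parametrize AB as A + t(B − A) = (-3 + -2 t, 5 + -6 t) and CD as C + s(D − C) = (-5 + 10 s, 4 + -7 s). Solve the linear system for (t, s). Determinant = -74 ≠ 0, so a unique intersection of the containing lines exists. Solution: t = 12/37, s = 5/37 — both in [0, 1], so the segments cross. Intersection point: (-135/37, 113/37).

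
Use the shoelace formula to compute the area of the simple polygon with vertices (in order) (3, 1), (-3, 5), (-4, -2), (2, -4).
Area = 39

Shoelace formula: Area = (1/2) |Σ_i (x_i · y_{i+1} − x_{i+1} · y_i)| (indices mod n). Compute each cross term:
  (3)(5) − (-3)(1) = 18
  (-3)(-2) − (-4)(5) = 26
  (-4)(-4) − (2)(-2) = 20
  (2)(1) − (3)(-4) = 14
Sum = 78, so (signed) Area = 78/2 = 39, |Area| = 39.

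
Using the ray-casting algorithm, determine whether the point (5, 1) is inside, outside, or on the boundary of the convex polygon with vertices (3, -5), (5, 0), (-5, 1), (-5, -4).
The point (5, 1) lies strictly outside the polygon

Cast a horizontal ray to the right from the query point and count how many polygon edges it crosses (each edge strictly once or zero times, handled with the usual half-open convention). 
Parity of crossings → even ⇒ outside.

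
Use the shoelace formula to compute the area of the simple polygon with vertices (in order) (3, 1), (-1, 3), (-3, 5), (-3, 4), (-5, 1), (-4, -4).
Area = 33

Shoelace formula: Area = (1/2) |Σ_i (x_i · y_{i+1} − x_{i+1} · y_i)| (indices mod n). Compute each cross term:
  (3)(3) − (-1)(1) = 10
  (-1)(5) − (-3)(3) = 4
  (-3)(4) − (-3)(5) = 3
  (-3)(1) − (-5)(4) = 17
  (-5)(-4) − (-4)(1) = 24
  (-4)(1) − (3)(-4) = 8
Sum = 66, so (signed) Area = 66/2 = 33, |Area| = 33.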